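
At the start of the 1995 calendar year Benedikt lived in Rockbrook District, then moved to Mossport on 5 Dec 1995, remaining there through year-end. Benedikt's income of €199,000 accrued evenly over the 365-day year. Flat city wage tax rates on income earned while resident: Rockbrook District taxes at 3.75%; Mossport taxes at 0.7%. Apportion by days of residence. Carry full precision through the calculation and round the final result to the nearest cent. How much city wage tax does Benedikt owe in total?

Rockbrook District, 1 Jan – 4 Dec 1995: 338 days → €199,000 × 3.75% × 338/365 = €6,910.4795
Mossport, 5 Dec – 31 Dec 1995: 27 days → €199,000 × 0.7% × 27/365 = €103.0438
Total = €7,013.5233

€7,013.52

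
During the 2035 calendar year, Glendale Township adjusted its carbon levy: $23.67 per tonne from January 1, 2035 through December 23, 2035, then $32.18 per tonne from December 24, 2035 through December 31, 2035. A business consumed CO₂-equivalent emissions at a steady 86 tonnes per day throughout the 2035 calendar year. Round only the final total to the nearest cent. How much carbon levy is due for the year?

$748,856.18

January 1 – December 23, 2035: 357 days × 86 tonnes/day = 30,702 tonnes at $23.67/tonne → $726,716.34
December 24 – December 31, 2035: 8 days × 86 tonnes/day = 688 tonnes at $32.18/tonne → $22,139.84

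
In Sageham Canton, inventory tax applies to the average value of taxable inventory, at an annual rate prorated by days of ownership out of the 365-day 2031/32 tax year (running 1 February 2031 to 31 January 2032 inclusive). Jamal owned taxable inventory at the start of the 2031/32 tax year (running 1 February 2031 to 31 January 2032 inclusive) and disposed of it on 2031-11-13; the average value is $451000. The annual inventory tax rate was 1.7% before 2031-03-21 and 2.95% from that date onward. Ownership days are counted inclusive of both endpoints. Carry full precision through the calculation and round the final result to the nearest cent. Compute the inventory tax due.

$9683.53

2031-02-01 to 2031-03-20: 48 days at 1.7% → $451000 × 1.7% × 48/365 = $1008.2630
2031-03-21 to 2031-11-13: 238 days at 2.95% → $451000 × 2.95% × 238/365 = $8675.2630
Total = $9683.5260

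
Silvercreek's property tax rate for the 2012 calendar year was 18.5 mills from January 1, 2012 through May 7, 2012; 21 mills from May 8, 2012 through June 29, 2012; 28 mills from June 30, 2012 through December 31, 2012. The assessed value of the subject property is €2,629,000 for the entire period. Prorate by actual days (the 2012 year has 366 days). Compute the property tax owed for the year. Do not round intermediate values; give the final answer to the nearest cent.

January 1 – May 7, 2012: 128 days at 18.5 mills → €2,629,000 × 1.85% × 128/366 = €17,009.4863
May 8 – June 29, 2012: 53 days at 21 mills → €2,629,000 × 2.1% × 53/366 = €7,994.7459
June 30 – December 31, 2012: 185 days at 28 mills → €2,629,000 × 2.8% × 185/366 = €37,208.2514
Total = €62,212.4836

€62,212.48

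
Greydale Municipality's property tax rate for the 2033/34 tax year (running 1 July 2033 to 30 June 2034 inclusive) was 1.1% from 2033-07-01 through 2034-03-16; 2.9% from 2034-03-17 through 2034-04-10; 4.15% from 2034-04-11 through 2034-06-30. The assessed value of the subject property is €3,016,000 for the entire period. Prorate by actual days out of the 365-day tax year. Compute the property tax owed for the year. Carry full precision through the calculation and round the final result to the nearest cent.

€57,308.13

2033-07-01 to 2034-03-16: 259 days at 1.1% → €3,016,000 × 1.1% × 259/365 = €23,541.3260
2034-03-17 to 2034-04-10: 25 days at 2.9% → €3,016,000 × 2.9% × 25/365 = €5,990.6849
2034-04-11 to 2034-06-30: 81 days at 4.15% → €3,016,000 × 4.15% × 81/365 = €27,776.1205
Total = €57,308.1315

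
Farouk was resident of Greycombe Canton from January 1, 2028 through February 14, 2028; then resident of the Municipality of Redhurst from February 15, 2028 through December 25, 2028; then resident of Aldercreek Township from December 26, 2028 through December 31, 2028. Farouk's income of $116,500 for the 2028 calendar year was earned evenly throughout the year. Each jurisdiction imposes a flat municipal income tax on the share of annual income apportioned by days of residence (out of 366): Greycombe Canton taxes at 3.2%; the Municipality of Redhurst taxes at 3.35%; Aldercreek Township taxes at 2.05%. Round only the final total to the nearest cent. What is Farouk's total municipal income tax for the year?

$3,856.44

Greycombe Canton, January 1 – February 14, 2028: 45 days → $116,500 × 3.2% × 45/366 = $458.3607
The Municipality of Redhurst, February 15 – December 25, 2028: 315 days → $116,500 × 3.35% × 315/366 = $3,358.9242
Aldercreek Township, December 26 – December 31, 2028: 6 days → $116,500 × 2.05% × 6/366 = $39.1516
Total = $3,856.4365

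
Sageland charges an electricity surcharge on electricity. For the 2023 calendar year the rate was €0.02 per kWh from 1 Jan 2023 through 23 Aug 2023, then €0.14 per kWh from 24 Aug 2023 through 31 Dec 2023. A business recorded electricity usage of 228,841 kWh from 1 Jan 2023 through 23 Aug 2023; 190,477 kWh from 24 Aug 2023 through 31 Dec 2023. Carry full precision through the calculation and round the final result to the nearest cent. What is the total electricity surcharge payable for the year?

€31,243.60

1 Jan – 23 Aug 2023: 228,841 kWh at €0.02/kWh → €4,576.82
24 Aug – 31 Dec 2023: 190,477 kWh at €0.14/kWh → €26,666.78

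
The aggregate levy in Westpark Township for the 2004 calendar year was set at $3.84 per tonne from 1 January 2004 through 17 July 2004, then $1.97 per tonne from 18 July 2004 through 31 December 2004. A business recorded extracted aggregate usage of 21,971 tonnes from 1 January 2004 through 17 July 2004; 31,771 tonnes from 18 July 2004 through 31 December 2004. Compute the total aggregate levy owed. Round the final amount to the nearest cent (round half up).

1 January – 17 July 2004: 21,971 tonnes at $3.84/tonne → $84368.64
18 July – 31 December 2004: 31,771 tonnes at $1.97/tonne → $62588.87

$146957.51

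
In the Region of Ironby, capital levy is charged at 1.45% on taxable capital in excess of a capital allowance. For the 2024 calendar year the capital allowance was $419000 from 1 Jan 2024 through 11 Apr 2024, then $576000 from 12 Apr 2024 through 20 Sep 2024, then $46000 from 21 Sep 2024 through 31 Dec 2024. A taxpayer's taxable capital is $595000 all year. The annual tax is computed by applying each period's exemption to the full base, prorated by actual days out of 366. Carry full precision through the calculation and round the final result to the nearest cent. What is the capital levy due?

$3051.66

1 Jan – 11 Apr 2024: 102 days, exemption $419000 → ($595000 − $419000) × 1.45% × 102/366 = $711.2131
12 Apr – 20 Sep 2024: 162 days, exemption $576000 → ($595000 − $576000) × 1.45% × 162/366 = $121.9426
21 Sep – 31 Dec 2024: 102 days, exemption $46000 → ($595000 − $46000) × 1.45% × 102/366 = $2218.5000
Total = $3051.6557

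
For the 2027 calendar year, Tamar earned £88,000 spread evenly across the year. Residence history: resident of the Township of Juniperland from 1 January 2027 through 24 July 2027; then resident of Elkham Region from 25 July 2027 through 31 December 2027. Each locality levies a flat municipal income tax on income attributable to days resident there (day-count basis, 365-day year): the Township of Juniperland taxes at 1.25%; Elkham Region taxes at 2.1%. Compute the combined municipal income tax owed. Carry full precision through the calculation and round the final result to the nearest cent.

£1,427.89

The Township of Juniperland, 1 January – 24 July 2027: 205 days → £88,000 × 1.25% × 205/365 = £617.8082
Elkham Region, 25 July – 31 December 2027: 160 days → £88,000 × 2.1% × 160/365 = £810.0822
Total = £1,427.8904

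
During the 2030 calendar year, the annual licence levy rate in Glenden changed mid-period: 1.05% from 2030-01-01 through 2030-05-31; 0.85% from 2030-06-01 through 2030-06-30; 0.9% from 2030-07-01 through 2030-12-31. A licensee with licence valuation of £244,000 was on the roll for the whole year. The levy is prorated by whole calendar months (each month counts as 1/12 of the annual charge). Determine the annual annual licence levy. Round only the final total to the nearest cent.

£2,338.33

2030-01-01 to 2030-05-31: 5 months at 1.05% → £244,000 × 1.05% × 5/12 = £1,067.5000
2030-06-01 to 2030-06-30: 1 month at 0.85% → £244,000 × 0.85% × 1/12 = £172.8333
2030-07-01 to 2030-12-31: 6 months at 0.9% → £244,000 × 0.9% × 6/12 = £1,098.0000
Total = £2,338.3333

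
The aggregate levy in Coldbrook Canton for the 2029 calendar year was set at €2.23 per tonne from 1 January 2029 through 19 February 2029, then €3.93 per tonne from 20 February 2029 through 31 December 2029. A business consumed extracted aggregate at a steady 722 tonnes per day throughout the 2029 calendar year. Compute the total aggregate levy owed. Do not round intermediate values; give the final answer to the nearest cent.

1 January – 19 February 2029: 50 days × 722 tonnes/day = 36,100 tonnes at €2.23/tonne → €80,503.00
20 February – 31 December 2029: 315 days × 722 tonnes/day = 227,430 tonnes at €3.93/tonne → €893,799.90

€974,302.90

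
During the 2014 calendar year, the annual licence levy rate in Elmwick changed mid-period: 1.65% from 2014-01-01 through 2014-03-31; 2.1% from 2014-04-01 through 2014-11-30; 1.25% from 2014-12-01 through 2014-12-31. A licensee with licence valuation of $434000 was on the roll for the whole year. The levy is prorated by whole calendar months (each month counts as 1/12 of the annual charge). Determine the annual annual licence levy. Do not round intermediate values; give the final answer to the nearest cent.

2014-01-01 to 2014-03-31: 3 months at 1.65% → $434000 × 1.65% × 3/12 = $1790.2500
2014-04-01 to 2014-11-30: 8 months at 2.1% → $434000 × 2.1% × 8/12 = $6076.0000
2014-12-01 to 2014-12-31: 1 month at 1.25% → $434000 × 1.25% × 1/12 = $452.0833
Total = $8318.3333

$8318.33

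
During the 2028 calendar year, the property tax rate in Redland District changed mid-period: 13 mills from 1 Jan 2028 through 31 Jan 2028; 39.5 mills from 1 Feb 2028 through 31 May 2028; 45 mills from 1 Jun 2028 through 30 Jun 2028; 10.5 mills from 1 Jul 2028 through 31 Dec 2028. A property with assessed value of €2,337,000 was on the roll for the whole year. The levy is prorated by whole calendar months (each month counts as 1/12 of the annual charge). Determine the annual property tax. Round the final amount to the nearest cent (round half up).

€54,335.25

1 Jan – 31 Jan 2028: 1 month at 13 mills → €2,337,000 × 1.3% × 1/12 = €2,531.7500
1 Feb – 31 May 2028: 4 months at 39.5 mills → €2,337,000 × 3.95% × 4/12 = €30,770.5000
1 Jun – 30 Jun 2028: 1 month at 45 mills → €2,337,000 × 4.5% × 1/12 = €8,763.7500
1 Jul – 31 Dec 2028: 6 months at 10.5 mills → €2,337,000 × 1.05% × 6/12 = €12,269.2500
Total = €54,335.2500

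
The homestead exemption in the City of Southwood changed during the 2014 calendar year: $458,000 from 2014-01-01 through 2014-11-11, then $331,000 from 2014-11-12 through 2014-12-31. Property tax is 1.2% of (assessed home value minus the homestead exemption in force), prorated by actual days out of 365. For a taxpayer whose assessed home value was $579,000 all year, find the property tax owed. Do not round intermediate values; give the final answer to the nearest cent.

2014-01-01 to 2014-11-11: 315 days, exemption $458,000 → ($579,000 − $458,000) × 1.2% × 315/365 = $1,253.0959
2014-11-12 to 2014-12-31: 50 days, exemption $331,000 → ($579,000 − $331,000) × 1.2% × 50/365 = $407.6712
Total = $1,660.7671

$1,660.77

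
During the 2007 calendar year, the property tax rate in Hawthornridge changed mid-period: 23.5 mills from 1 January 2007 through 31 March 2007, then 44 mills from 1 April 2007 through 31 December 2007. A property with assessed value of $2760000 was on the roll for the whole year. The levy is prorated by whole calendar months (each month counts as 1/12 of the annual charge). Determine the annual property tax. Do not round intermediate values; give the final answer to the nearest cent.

1 January – 31 March 2007: 3 months at 23.5 mills → $2760000 × 2.35% × 3/12 = $16215.0000
1 April – 31 December 2007: 9 months at 44 mills → $2760000 × 4.4% × 9/12 = $91080.0000
Total = $107295.0000

$107295.00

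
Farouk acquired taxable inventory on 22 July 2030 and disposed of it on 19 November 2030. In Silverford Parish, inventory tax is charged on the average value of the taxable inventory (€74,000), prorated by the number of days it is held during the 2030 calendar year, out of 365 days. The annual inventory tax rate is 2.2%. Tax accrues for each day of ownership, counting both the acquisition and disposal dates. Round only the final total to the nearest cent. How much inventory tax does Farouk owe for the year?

€539.69

Days held (22 July – 19 November 2030): 121 out of 365
Tax = €74,000 × 2.2% × 121/365 = €539.6932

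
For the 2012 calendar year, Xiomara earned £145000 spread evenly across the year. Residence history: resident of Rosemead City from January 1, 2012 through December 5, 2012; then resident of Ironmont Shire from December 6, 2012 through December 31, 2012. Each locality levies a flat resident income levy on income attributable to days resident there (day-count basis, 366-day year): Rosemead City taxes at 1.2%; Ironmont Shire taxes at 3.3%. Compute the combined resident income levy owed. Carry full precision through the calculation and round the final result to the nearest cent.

Rosemead City, January 1 – December 5, 2012: 340 days → £145000 × 1.2% × 340/366 = £1616.3934
Ironmont Shire, December 6 – December 31, 2012: 26 days → £145000 × 3.3% × 26/366 = £339.9180
Total = £1956.3115

£1956.31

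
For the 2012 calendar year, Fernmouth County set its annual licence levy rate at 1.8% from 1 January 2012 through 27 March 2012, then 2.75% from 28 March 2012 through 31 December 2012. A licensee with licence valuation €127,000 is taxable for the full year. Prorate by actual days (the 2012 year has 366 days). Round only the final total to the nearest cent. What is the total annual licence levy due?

1 January – 27 March 2012: 87 days at 1.8% → €127,000 × 1.8% × 87/366 = €543.3934
28 March – 31 December 2012: 279 days at 2.75% → €127,000 × 2.75% × 279/366 = €2,662.3156
Total = €3,205.7090

€3,205.71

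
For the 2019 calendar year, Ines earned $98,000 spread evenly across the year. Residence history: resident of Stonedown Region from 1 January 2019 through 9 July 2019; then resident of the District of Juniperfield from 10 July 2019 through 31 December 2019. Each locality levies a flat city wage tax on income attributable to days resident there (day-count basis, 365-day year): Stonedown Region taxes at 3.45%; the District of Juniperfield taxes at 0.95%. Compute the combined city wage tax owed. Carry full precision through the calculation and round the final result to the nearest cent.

Stonedown Region, 1 January – 9 July 2019: 190 days → $98,000 × 3.45% × 190/365 = $1,759.9726
The District of Juniperfield, 10 July – 31 December 2019: 175 days → $98,000 × 0.95% × 175/365 = $446.3699
Total = $2,206.3425

$2,206.34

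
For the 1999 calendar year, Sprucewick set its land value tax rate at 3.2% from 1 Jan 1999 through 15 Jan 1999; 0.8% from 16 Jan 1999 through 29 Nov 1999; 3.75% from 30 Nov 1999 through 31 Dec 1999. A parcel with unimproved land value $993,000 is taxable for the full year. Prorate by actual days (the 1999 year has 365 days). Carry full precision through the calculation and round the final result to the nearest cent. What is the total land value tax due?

1 Jan – 15 Jan 1999: 15 days at 3.2% → $993,000 × 3.2% × 15/365 = $1,305.8630
16 Jan – 29 Nov 1999: 318 days at 0.8% → $993,000 × 0.8% × 318/365 = $6,921.0740
30 Nov – 31 Dec 1999: 32 days at 3.75% → $993,000 × 3.75% × 32/365 = $3,264.6575
Total = $11,491.5945

$11,491.59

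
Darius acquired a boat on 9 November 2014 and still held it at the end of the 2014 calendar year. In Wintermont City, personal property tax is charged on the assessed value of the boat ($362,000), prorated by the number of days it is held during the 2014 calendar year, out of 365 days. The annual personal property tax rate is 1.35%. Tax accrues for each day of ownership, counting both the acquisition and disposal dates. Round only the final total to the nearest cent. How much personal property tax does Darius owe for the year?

Days held (9 November – 31 December 2014): 53 out of 365
Tax = $362,000 × 1.35% × 53/365 = $709.6192

$709.62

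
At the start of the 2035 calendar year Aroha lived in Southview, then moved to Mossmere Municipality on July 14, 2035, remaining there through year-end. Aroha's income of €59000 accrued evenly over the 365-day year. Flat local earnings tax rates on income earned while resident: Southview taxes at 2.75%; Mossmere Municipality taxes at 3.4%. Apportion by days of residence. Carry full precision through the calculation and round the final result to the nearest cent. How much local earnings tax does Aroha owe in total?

Southview, January 1 – July 13, 2035: 194 days → €59000 × 2.75% × 194/365 = €862.3699
Mossmere Municipality, July 14 – December 31, 2035: 171 days → €59000 × 3.4% × 171/365 = €939.7973
Total = €1802.1671

€1802.17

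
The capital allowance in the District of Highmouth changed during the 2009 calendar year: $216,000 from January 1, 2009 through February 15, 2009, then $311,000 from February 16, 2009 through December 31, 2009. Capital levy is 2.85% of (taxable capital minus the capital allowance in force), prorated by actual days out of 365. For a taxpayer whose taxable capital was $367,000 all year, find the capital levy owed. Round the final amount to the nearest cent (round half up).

January 1 – February 15, 2009: 46 days, exemption $216,000 → ($367,000 − $216,000) × 2.85% × 46/365 = $542.3589
February 16 – December 31, 2009: 319 days, exemption $311,000 → ($367,000 − $311,000) × 2.85% × 319/365 = $1,394.8603
Total = $1,937.2192

$1,937.22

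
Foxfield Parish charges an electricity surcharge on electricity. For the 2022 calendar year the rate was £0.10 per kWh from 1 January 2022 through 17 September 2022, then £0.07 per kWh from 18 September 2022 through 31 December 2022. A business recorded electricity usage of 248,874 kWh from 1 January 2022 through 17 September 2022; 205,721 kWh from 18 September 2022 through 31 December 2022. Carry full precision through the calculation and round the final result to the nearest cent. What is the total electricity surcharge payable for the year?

£39287.87

1 January – 17 September 2022: 248,874 kWh at £0.10/kWh → £24887.40
18 September – 31 December 2022: 205,721 kWh at £0.07/kWh → £14400.47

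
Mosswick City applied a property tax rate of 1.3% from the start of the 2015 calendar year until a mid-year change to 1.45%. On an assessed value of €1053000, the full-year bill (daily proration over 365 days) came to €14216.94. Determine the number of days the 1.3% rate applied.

243 days

Let d = days at the first rate; then 365 − d days at the second rate.
€1053000 × [1.3%·d + 1.45%·(365−d)] / 365 = €14216.94
Solving gives d = 243, so the new rate took effect on 1 September 2015.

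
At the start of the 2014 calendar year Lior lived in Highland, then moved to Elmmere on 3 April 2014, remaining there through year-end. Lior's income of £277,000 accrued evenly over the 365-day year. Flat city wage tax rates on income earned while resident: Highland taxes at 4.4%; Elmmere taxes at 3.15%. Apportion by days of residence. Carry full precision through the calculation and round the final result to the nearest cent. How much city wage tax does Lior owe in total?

Highland, 1 January – 2 April 2014: 92 days → £277,000 × 4.4% × 92/365 = £3,072.0438
Elmmere, 3 April – 31 December 2014: 273 days → £277,000 × 3.15% × 273/365 = £6,526.1959
Total = £9,598.2397

£9,598.24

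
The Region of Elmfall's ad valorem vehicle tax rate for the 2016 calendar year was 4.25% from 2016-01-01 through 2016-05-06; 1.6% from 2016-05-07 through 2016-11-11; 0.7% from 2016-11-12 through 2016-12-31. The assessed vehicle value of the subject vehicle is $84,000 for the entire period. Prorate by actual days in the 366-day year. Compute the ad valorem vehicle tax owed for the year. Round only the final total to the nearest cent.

2016-01-01 to 2016-05-06: 127 days at 4.25% → $84,000 × 4.25% × 127/366 = $1,238.7705
2016-05-07 to 2016-11-11: 189 days at 1.6% → $84,000 × 1.6% × 189/366 = $694.0328
2016-11-12 to 2016-12-31: 50 days at 0.7% → $84,000 × 0.7% × 50/366 = $80.3279
Total = $2,013.1311

$2,013.13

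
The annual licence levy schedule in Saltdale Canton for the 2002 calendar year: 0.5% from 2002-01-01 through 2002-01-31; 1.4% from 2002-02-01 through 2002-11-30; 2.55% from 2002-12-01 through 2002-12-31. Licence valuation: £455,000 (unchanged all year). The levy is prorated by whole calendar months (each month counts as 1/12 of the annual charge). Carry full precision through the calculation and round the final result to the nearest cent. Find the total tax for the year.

2002-01-01 to 2002-01-31: 1 month at 0.5% → £455,000 × 0.5% × 1/12 = £189.5833
2002-02-01 to 2002-11-30: 10 months at 1.4% → £455,000 × 1.4% × 10/12 = £5,308.3333
2002-12-01 to 2002-12-31: 1 month at 2.55% → £455,000 × 2.55% × 1/12 = £966.8750
Total = £6,464.7917

£6,464.79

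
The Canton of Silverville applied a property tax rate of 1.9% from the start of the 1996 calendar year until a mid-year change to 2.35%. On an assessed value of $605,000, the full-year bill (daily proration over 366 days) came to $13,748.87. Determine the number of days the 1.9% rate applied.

Let d = days at the first rate; then 366 − d days at the second rate.
$605,000 × [1.9%·d + 2.35%·(366−d)] / 366 = $13,748.87
Solving gives d = 63, so the new rate took effect on March 4, 1996.

63 days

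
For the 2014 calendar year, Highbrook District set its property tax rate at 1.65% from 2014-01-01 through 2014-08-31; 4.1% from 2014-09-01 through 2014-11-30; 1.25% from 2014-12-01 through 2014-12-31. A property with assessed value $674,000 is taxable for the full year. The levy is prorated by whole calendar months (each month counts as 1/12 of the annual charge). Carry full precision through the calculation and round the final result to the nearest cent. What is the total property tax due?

2014-01-01 to 2014-08-31: 8 months at 1.65% → $674,000 × 1.65% × 8/12 = $7,414.0000
2014-09-01 to 2014-11-30: 3 months at 4.1% → $674,000 × 4.1% × 3/12 = $6,908.5000
2014-12-01 to 2014-12-31: 1 month at 1.25% → $674,000 × 1.25% × 1/12 = $702.0833
Total = $15,024.5833

$15,024.58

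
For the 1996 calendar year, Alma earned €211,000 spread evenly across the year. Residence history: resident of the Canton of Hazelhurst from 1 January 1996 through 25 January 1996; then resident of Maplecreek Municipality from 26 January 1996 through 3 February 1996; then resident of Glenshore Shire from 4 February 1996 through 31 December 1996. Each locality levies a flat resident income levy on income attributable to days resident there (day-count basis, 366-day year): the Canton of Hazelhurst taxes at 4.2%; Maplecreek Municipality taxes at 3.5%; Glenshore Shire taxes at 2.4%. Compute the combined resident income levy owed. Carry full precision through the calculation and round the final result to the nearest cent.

€5,380.50

The Canton of Hazelhurst, 1 January – 25 January 1996: 25 days → €211,000 × 4.2% × 25/366 = €605.3279
Maplecreek Municipality, 26 January – 3 February 1996: 9 days → €211,000 × 3.5% × 9/366 = €181.5984
Glenshore Shire, 4 February – 31 December 1996: 332 days → €211,000 × 2.4% × 332/366 = €4,593.5738
Total = €5,380.5000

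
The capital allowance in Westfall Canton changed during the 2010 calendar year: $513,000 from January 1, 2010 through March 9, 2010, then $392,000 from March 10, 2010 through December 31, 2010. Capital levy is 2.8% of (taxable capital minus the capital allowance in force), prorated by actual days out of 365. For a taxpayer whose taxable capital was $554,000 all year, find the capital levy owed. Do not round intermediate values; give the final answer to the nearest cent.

January 1 – March 9, 2010: 68 days, exemption $513,000 → ($554,000 − $513,000) × 2.8% × 68/365 = $213.8740
March 10 – December 31, 2010: 297 days, exemption $392,000 → ($554,000 − $392,000) × 2.8% × 297/365 = $3,690.9370
Total = $3,904.8110

$3,904.81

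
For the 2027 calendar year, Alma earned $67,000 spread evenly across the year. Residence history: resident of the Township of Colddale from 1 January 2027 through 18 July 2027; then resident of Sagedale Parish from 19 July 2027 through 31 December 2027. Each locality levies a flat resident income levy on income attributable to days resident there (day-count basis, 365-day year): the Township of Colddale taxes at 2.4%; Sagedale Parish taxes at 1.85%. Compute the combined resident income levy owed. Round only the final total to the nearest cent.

The Township of Colddale, 1 January – 18 July 2027: 199 days → $67,000 × 2.4% × 199/365 = $876.6904
Sagedale Parish, 19 July – 31 December 2027: 166 days → $67,000 × 1.85% × 166/365 = $563.7178
Total = $1,440.4082

$1,440.41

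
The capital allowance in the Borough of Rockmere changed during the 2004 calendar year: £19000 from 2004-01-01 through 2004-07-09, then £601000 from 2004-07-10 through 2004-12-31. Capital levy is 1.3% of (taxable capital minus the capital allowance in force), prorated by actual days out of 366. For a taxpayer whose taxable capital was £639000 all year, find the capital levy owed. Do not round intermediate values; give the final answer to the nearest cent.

2004-01-01 to 2004-07-09: 191 days, exemption £19000 → (£639000 − £19000) × 1.3% × 191/366 = £4206.1749
2004-07-10 to 2004-12-31: 175 days, exemption £601000 → (£639000 − £601000) × 1.3% × 175/366 = £236.2022
Total = £4442.3770

£4442.38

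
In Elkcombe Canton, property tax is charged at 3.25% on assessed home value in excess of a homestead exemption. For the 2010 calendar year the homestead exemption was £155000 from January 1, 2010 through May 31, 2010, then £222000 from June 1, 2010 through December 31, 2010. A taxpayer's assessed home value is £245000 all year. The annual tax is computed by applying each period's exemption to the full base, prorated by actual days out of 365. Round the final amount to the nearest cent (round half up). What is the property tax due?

£1648.33

January 1 – May 31, 2010: 151 days, exemption £155000 → (£245000 − £155000) × 3.25% × 151/365 = £1210.0685
June 1 – December 31, 2010: 214 days, exemption £222000 → (£245000 − £222000) × 3.25% × 214/365 = £438.2603
Total = £1648.3288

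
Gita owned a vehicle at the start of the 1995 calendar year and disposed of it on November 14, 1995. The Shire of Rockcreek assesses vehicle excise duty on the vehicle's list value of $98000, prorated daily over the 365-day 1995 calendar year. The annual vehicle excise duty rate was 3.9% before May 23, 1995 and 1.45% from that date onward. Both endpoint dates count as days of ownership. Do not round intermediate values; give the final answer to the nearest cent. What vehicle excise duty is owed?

January 1 – May 22, 1995: 142 days at 3.9% → $98000 × 3.9% × 142/365 = $1486.9151
May 23 – November 14, 1995: 176 days at 1.45% → $98000 × 1.45% × 176/365 = $685.1945
Total = $2172.1096

$2172.11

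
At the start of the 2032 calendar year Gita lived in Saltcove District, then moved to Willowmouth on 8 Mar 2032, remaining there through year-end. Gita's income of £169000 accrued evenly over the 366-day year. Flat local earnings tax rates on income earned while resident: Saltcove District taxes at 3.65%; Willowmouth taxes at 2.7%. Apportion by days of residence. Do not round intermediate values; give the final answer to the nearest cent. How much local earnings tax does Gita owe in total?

Saltcove District, 1 Jan – 7 Mar 2032: 67 days → £169000 × 3.65% × 67/366 = £1129.2063
Willowmouth, 8 Mar – 31 Dec 2032: 299 days → £169000 × 2.7% × 299/366 = £3727.6967
Total = £4856.9030

£4856.90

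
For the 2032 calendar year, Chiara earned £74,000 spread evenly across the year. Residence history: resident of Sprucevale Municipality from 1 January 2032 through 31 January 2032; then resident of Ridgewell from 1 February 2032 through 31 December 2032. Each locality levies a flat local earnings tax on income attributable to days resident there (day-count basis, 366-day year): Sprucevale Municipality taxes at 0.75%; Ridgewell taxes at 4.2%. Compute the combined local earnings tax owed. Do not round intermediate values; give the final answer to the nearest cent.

Sprucevale Municipality, 1 January – 31 January 2032: 31 days → £74,000 × 0.75% × 31/366 = £47.0082
Ridgewell, 1 February – 31 December 2032: 335 days → £74,000 × 4.2% × 335/366 = £2,844.7541
Total = £2,891.7623

£2,891.76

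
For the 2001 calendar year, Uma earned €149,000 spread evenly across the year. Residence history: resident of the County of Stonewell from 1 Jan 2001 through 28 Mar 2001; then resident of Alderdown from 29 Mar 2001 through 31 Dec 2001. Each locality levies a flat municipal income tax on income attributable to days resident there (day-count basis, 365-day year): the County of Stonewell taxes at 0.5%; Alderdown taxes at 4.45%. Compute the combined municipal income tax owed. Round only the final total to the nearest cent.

€5,227.65

The County of Stonewell, 1 Jan – 28 Mar 2001: 87 days → €149,000 × 0.5% × 87/365 = €177.5753
Alderdown, 29 Mar – 31 Dec 2001: 278 days → €149,000 × 4.45% × 278/365 = €5,050.0795
Total = €5,227.6548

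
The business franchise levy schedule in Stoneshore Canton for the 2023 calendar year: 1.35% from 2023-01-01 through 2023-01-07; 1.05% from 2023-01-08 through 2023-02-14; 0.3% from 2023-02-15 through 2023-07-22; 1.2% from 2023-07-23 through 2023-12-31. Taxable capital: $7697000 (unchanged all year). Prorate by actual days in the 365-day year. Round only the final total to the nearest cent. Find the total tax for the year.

2023-01-01 to 2023-01-07: 7 days at 1.35% → $7697000 × 1.35% × 7/365 = $1992.7849
2023-01-08 to 2023-02-14: 38 days at 1.05% → $7697000 × 1.05% × 38/365 = $8413.9808
2023-02-15 to 2023-07-22: 158 days at 0.3% → $7697000 × 0.3% × 158/365 = $9995.5562
2023-07-23 to 2023-12-31: 162 days at 1.2% → $7697000 × 1.2% × 162/365 = $40994.4329
Total = $61396.7548

$61396.75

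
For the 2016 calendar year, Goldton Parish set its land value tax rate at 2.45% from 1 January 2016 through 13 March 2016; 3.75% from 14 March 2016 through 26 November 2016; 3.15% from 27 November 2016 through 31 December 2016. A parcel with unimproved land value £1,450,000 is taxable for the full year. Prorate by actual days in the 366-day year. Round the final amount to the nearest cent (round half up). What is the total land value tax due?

£49,783.33

1 January – 13 March 2016: 73 days at 2.45% → £1,450,000 × 2.45% × 73/366 = £7,085.5874
14 March – 26 November 2016: 258 days at 3.75% → £1,450,000 × 3.75% × 258/366 = £38,329.9180
27 November – 31 December 2016: 35 days at 3.15% → £1,450,000 × 3.15% × 35/366 = £4,367.8279
Total = £49,783.3333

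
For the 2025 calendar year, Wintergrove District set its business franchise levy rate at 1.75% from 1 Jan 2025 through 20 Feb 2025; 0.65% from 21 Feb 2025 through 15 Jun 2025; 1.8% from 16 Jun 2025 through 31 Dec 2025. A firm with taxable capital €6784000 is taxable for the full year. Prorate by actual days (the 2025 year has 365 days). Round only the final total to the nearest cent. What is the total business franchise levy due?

€97057.67

1 Jan – 20 Feb 2025: 51 days at 1.75% → €6784000 × 1.75% × 51/365 = €16588.2740
21 Feb – 15 Jun 2025: 115 days at 0.65% → €6784000 × 0.65% × 115/365 = €13893.2603
16 Jun – 31 Dec 2025: 199 days at 1.8% → €6784000 × 1.8% × 199/365 = €66576.1315
Total = €97057.6658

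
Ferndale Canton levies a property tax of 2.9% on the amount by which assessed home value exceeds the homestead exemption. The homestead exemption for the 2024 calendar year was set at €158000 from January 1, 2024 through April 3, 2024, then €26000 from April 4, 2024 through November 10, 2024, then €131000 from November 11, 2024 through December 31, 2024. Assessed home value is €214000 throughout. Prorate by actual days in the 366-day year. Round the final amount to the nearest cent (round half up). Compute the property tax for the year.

€4044.55

January 1 – April 3, 2024: 94 days, exemption €158000 → (€214000 − €158000) × 2.9% × 94/366 = €417.0929
April 4 – November 10, 2024: 221 days, exemption €26000 → (€214000 − €26000) × 2.9% × 221/366 = €3292.0546
November 11 – December 31, 2024: 51 days, exemption €131000 → (€214000 − €131000) × 2.9% × 51/366 = €335.4016
Total = €4044.5492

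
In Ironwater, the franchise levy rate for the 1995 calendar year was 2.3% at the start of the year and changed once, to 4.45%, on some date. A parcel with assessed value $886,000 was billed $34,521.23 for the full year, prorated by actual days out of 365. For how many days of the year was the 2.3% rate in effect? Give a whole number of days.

94 days

Let d = days at the first rate; then 365 − d days at the second rate.
$886,000 × [2.3%·d + 4.45%·(365−d)] / 365 = $34,521.23
Solving gives d = 94, so the new rate took effect on April 5, 1995.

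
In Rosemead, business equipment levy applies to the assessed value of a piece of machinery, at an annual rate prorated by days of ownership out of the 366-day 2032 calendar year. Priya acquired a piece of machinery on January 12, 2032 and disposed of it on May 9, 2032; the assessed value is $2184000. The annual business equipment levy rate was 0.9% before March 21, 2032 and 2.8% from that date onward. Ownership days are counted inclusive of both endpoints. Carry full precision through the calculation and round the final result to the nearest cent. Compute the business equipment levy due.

January 12 – March 20, 2032: 69 days at 0.9% → $2184000 × 0.9% × 69/366 = $3705.6393
March 21 – May 9, 2032: 50 days at 2.8% → $2184000 × 2.8% × 50/366 = $8354.0984
Total = $12059.7377

$12059.74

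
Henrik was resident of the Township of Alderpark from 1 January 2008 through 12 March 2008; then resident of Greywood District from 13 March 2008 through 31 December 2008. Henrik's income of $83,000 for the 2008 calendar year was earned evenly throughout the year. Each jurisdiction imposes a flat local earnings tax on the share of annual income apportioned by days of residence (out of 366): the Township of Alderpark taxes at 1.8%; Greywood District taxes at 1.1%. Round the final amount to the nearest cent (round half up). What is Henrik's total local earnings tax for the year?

The Township of Alderpark, 1 January – 12 March 2008: 72 days → $83,000 × 1.8% × 72/366 = $293.9016
Greywood District, 13 March – 31 December 2008: 294 days → $83,000 × 1.1% × 294/366 = $733.3934
Total = $1,027.2951

$1,027.30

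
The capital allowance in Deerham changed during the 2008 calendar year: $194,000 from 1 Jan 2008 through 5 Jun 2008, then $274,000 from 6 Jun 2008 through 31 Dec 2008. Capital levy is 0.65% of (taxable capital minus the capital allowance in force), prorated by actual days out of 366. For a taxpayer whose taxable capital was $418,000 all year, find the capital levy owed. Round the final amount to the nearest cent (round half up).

$1,159.06

1 Jan – 5 Jun 2008: 157 days, exemption $194,000 → ($418,000 − $194,000) × 0.65% × 157/366 = $624.5683
6 Jun – 31 Dec 2008: 209 days, exemption $274,000 → ($418,000 − $274,000) × 0.65% × 209/366 = $534.4918
Total = $1,159.0601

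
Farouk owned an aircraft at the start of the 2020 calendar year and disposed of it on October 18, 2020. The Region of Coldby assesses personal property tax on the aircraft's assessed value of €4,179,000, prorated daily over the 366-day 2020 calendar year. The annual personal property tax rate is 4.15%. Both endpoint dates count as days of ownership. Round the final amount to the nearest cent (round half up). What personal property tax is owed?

€138,363.72

Days held (January 1 – October 18, 2020): 292 out of 366
Tax = €4,179,000 × 4.15% × 292/366 = €138,363.7213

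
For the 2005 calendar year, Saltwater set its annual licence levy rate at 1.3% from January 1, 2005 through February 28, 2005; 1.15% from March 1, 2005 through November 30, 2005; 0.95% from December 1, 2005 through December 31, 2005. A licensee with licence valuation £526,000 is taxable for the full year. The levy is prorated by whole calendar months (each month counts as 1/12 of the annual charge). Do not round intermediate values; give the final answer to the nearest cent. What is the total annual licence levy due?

January 1 – February 28, 2005: 2 months at 1.3% → £526,000 × 1.3% × 2/12 = £1,139.6667
March 1 – November 30, 2005: 9 months at 1.15% → £526,000 × 1.15% × 9/12 = £4,536.7500
December 1 – December 31, 2005: 1 month at 0.95% → £526,000 × 0.95% × 1/12 = £416.4167
Total = £6,092.8333

£6,092.83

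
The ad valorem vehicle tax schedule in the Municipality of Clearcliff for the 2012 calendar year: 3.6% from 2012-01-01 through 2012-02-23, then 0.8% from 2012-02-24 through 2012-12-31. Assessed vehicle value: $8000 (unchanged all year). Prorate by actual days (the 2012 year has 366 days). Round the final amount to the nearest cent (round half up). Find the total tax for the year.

2012-01-01 to 2012-02-23: 54 days at 3.6% → $8000 × 3.6% × 54/366 = $42.4918
2012-02-24 to 2012-12-31: 312 days at 0.8% → $8000 × 0.8% × 312/366 = $54.5574
Total = $97.0492

$97.05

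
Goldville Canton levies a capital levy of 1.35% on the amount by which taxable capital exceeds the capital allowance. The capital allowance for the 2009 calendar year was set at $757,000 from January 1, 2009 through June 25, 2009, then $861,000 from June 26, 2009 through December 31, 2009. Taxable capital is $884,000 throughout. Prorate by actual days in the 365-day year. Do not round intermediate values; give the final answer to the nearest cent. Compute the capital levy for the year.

$987.50

January 1 – June 25, 2009: 176 days, exemption $757,000 → ($884,000 − $757,000) × 1.35% × 176/365 = $826.7178
June 26 – December 31, 2009: 189 days, exemption $861,000 → ($884,000 − $861,000) × 1.35% × 189/365 = $160.7795
Total = $987.4973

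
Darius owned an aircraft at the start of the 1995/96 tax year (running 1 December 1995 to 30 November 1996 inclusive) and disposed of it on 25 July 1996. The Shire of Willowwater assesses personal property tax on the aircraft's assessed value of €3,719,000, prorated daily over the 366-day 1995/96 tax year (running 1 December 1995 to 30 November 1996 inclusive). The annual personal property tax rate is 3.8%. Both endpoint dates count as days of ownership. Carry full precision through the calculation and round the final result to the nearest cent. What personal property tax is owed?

€91,897.91

Days held (1 December 1995 – 25 July 1996): 238 out of 366
Tax = €3,719,000 × 3.8% × 238/366 = €91,897.9126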